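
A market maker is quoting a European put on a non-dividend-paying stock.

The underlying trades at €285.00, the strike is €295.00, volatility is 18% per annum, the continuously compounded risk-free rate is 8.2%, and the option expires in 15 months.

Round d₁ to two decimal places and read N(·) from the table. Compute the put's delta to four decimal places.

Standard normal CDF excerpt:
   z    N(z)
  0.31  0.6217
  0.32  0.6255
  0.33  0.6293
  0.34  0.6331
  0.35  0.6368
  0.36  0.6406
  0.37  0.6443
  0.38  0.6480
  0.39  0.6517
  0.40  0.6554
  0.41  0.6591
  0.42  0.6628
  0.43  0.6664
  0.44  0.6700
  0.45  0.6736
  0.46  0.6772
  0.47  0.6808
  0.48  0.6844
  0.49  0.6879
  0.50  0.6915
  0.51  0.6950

T = 1.25;  σ√T = 0.2012
d₁ = [ln(285/295) + (0.082 + ½·0.18²)·1.25] / (σ√T) = (-0.0345 + 0.1228) / 0.2012 = 0.4386 ≈ 0.44
N(d₁) = N(0.44) = 0.6700
Δ_put = N(d₁) − 1 = 0.6700 − 1 = -0.3300

-0.3300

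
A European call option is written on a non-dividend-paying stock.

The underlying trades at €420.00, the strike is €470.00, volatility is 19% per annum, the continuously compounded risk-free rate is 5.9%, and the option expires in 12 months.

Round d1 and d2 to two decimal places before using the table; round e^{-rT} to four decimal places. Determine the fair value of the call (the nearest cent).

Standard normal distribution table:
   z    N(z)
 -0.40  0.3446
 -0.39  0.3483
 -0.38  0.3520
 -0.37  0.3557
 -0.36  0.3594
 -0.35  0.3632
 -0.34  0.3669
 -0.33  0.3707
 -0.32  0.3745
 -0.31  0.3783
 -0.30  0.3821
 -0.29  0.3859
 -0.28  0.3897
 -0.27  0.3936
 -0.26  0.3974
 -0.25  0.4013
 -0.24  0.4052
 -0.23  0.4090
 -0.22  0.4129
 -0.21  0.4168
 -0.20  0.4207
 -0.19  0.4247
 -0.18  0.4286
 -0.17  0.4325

σ√T = 0.19 × 1.0000 = 0.1900
d₁ = [ln(420/470) + (0.059 + 0.19²/2)·1] / 0.1900 = [-0.1125 + 0.0770] / 0.1900 = -0.1865 → -0.19
d₂ = d₁ − σ√T = -0.1865 − 0.1900 = -0.3765 → -0.38
exp(−rT) = exp(−0.059·1) = 0.9427
C = 420·N(-0.19) − 470·0.9427·N(-0.38) = 420·0.4247 − 470·0.9427·0.3520 = 178.3740 − 155.9603 = 22.4137

€22.41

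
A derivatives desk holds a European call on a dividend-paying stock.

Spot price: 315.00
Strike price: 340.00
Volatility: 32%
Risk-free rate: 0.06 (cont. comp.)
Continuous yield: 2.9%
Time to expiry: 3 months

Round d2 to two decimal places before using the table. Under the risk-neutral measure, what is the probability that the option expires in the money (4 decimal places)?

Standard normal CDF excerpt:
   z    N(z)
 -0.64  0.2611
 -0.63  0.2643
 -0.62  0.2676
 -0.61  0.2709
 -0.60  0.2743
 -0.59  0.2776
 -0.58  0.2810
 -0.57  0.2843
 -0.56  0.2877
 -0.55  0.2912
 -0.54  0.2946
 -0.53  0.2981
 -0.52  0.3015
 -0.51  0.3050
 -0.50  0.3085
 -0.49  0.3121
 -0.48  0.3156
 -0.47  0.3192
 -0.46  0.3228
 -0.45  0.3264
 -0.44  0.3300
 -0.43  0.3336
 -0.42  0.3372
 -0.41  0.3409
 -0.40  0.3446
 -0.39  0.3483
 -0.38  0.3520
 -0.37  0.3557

T = 0.25;  σ√T = 0.1600
d₁ = [ln(315/340) + (0.06 − 0.029 + 0.32²/2)·0.25] / 0.1600 = [-0.0764 + 0.0205] / 0.1600 = -0.3489 ≈ -0.35
d₂ = d₁ − σ√T = -0.3489 − 0.1600 = -0.5089 ≈ -0.51
Pr(exercise) under Q = N(d₂) = 0.3050

0.3050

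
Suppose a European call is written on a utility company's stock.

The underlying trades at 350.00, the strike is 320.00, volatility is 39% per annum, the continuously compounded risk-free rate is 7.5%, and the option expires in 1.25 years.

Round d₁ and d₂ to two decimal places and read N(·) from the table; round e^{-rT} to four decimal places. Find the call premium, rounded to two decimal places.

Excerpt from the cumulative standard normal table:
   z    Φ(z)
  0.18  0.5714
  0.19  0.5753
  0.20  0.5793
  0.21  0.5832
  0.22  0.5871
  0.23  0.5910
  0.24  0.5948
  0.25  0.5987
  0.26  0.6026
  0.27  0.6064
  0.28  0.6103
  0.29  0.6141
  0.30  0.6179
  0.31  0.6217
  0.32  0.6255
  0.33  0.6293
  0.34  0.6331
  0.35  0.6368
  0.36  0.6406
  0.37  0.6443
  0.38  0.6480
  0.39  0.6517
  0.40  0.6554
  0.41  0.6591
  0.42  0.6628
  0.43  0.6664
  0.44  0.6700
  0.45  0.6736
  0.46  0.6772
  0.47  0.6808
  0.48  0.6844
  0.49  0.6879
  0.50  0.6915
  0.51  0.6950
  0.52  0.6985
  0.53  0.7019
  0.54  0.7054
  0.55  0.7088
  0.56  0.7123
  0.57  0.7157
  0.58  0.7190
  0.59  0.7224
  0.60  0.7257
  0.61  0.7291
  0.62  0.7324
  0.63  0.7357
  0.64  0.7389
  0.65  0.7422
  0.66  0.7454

89.83

T = 1.25;  σ√T = 0.4360
d₁ = [ln(350/320) + (0.075 + ½·0.39²)·1.25] / (σ√T) = (0.0896 + 0.1888) / 0.4360 = 0.6385 → 0.64
d₂ = 0.6385 − 0.4360 = 0.2025 → 0.20
exp(−rT) = exp(−0.075·1.25) = 0.9105
N(d₁) = N(0.64) = 0.7389;  N(d₂) = N(0.20) = 0.5793
C = 350·0.7389 − 320·0.9105·0.5793 = 258.6150 − 168.7848 = 89.8302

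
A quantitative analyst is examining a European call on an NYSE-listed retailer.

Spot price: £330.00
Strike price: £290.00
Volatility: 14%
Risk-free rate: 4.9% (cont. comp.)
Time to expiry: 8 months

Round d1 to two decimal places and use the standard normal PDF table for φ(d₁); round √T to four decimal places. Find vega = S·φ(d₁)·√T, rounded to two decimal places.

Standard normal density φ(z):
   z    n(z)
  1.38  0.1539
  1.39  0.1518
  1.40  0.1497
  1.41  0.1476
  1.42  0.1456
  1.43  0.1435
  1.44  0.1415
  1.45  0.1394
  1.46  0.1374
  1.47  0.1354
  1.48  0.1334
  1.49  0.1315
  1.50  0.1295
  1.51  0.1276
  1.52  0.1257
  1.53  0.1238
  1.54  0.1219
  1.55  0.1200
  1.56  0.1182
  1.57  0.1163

36.48

σ√T = 0.14 × 0.8165 = 0.1143
d₁ = [ln(330/290) + (0.049 + 0.14²/2)·0.6667] / 0.1143 = [0.1292 + 0.0392] / 0.1143 = 1.4733 → 1.47
√T = √0.6667 = 0.8165
φ(d₁) = φ(1.47) = 0.1354
vega = S·φ(d₁)·√T = 330·0.1354·0.8165 = 36.4829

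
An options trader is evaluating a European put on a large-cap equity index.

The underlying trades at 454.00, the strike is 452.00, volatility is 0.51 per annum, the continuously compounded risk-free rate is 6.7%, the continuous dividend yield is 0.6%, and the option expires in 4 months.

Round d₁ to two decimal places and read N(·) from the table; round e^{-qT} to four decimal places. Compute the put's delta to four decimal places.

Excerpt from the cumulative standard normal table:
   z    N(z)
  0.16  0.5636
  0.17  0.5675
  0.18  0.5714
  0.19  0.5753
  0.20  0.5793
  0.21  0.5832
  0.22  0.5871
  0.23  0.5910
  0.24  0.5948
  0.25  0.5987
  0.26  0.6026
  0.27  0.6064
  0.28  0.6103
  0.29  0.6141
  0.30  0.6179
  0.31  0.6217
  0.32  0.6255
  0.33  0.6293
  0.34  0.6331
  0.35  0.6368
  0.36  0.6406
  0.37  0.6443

-0.4082

σ√T = 0.51 × 0.5774 = 0.2944
ln(S/K) + (r − q + σ²/2)T = ln(454/452) + (0.067 − 0.006 + 0.51²/2)·0.3333 = 0.0044 + 0.0637 = 0.0681
d₁ = 0.0681 / 0.2944 = 0.2313 ≈ 0.23
N(d₁) = N(0.23) = 0.5910
Δ_put = exp(−qT)·(N(d₁) − 1) = 0.9980·(0.5910 − 1) = -0.4082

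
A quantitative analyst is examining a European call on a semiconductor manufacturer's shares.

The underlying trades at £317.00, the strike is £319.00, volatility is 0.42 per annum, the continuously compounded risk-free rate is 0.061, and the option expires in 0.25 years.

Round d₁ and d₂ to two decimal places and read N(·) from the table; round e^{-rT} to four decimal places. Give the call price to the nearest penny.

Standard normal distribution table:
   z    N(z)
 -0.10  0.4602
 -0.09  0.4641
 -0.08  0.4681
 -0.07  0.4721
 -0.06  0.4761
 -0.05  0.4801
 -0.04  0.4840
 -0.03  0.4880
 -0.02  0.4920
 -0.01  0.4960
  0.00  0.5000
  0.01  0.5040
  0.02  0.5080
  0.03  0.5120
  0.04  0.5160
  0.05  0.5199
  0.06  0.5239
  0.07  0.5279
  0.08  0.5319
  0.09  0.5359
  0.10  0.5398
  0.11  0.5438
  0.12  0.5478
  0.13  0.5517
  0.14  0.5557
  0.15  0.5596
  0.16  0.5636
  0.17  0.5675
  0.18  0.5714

£27.81

σ√T = 0.42·√0.25 = 0.2100
d₁ = [ln(317/319) + (0.061 + ½·0.42²)·0.25] / (σ√T) = (-0.0063 + 0.0373) / 0.2100 = 0.1477 ≈ 0.15
d₂ = 0.1477 − 0.2100 = -0.0623 ≈ -0.06
e^(−rT) = e^(−0.061·0.25) = 0.9849
N(d₁) = N(0.15) = 0.5596;  N(d₂) = N(-0.06) = 0.4761
C = 317·0.5596 − 319·0.9849·0.4761 = 177.3932 − 149.5826 = 27.8106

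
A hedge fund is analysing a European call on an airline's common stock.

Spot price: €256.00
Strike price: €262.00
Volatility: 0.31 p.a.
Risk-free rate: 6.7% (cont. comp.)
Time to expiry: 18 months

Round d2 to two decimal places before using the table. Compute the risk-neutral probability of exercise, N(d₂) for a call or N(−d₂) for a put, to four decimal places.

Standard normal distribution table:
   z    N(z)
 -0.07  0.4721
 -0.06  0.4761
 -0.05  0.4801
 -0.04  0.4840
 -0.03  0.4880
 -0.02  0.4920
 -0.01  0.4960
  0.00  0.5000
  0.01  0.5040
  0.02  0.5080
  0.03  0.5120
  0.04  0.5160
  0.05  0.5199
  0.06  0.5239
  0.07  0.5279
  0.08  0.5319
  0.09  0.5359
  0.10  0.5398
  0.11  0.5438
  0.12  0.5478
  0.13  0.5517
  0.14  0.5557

σ√T = 0.31·√1.5 = 0.3797
d₁ = [ln(256/262) + (0.067 + 0.31²/2)·1.5] / 0.3797 = [-0.0232 + 0.1726] / 0.3797 = 0.3935 → 0.39
d₂ = d₁ − σ√T = 0.3935 − 0.3797 = 0.0138 → 0.01
Pr(exercise) under Q = N(d₂) = 0.5040

0.5040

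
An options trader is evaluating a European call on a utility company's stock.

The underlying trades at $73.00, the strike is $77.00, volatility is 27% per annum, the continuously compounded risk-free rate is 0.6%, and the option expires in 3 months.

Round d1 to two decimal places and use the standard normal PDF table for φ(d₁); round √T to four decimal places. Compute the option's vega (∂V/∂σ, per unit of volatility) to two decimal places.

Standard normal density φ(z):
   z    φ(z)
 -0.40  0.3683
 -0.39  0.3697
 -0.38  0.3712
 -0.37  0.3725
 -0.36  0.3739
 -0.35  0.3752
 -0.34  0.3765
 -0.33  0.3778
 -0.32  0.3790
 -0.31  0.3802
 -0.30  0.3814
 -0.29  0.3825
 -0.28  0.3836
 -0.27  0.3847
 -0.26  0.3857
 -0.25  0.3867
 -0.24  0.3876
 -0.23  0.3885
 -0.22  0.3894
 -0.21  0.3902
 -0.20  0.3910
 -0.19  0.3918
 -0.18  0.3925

σ√T = 0.27 × 0.5000 = 0.1350
ln(S/K) + (r + σ²/2)T = ln(73/77) + (0.006 + 0.27²/2)·0.25 = -0.0533 + 0.0106 = -0.0427
d₁ = -0.0427 / 0.1350 = -0.3165 ≈ -0.32
√T = √0.25 = 0.5000
φ(d₁) = φ(-0.32) = 0.3790
vega = S·φ(d₁)·√T = 73·0.3790·0.5000 = 13.8335

13.83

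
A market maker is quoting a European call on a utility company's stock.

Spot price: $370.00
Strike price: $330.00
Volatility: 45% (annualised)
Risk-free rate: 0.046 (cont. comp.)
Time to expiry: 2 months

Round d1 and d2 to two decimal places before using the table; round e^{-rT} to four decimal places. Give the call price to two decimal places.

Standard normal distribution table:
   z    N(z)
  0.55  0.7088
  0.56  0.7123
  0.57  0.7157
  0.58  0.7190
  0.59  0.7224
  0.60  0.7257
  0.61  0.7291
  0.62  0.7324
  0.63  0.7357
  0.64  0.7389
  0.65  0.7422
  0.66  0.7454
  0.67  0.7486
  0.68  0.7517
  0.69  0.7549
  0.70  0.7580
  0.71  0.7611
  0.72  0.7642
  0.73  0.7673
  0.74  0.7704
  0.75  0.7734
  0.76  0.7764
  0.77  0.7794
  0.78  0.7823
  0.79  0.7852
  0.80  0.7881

$52.88

σ√T = 0.45·√0.1667 = 0.1837
d₁ = [ln(370/330) + (0.046 + 0.45²/2)·0.1667] / 0.1837 = [0.1144 + 0.0245] / 0.1837 = 0.7564 ≈ 0.76
d₂ = d₁ − σ√T = 0.7564 − 0.1837 = 0.5726 ≈ 0.57
exp(−rT) = exp(−0.046·0.1667) = 0.9924
C = 370·N(0.76) − 330·0.9924·N(0.57) = 370·0.7764 − 330·0.9924·0.7157 = 287.2680 − 234.3860 = 52.8820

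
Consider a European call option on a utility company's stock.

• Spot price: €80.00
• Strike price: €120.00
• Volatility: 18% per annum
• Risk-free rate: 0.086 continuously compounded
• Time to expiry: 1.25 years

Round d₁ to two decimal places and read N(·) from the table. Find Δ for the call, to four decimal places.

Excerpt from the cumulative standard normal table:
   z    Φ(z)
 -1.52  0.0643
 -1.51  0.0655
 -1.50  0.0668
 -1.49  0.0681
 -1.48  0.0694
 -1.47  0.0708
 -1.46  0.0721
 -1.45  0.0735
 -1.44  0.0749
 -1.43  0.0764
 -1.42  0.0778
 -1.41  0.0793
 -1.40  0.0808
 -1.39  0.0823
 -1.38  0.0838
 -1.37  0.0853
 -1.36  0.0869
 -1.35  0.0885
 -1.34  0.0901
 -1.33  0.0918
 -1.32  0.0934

0.0838

σ√T = 0.18 × 1.1180 = 0.2012
ln(S/K) + (r + σ²/2)T = ln(80/120) + (0.086 + 0.18²/2)·1.25 = -0.4055 + 0.1277 = -0.2777
d₁ = -0.2777 / 0.2012 = -1.3800 which rounds to -1.38
N(d₁) = N(-1.38) = 0.0838
Δ_call = N(d₁) = 0.0838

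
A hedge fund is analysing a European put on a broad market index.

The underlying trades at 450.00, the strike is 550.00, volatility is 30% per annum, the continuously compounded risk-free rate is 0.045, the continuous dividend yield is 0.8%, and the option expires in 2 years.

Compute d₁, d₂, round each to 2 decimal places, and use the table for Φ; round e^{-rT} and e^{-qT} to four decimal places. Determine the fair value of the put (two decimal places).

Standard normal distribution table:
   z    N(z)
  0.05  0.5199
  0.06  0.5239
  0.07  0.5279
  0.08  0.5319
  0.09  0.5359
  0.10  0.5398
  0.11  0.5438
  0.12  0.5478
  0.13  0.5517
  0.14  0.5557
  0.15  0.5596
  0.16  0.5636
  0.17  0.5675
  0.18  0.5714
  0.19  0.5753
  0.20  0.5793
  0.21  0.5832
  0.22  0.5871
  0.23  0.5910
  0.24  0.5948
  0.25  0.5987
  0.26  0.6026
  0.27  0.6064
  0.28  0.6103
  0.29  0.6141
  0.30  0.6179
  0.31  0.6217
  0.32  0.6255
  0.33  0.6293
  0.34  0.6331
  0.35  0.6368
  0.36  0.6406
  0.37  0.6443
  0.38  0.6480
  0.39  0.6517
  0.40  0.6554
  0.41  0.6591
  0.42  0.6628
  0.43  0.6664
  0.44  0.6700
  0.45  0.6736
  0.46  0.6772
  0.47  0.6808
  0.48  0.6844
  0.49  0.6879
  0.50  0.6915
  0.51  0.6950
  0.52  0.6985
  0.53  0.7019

σ√T = 0.3·√2 = 0.4243
ln(S/K) + (r − q + σ²/2)T = ln(450/550) + (0.045 − 0.008 + 0.3²/2)·2 = -0.2007 + 0.1640 = -0.0367
d₁ = -0.0367 / 0.4243 = -0.0864 ⇒ -0.09
d₂ = d₁ − σ√T = -0.0864 − 0.4243 = -0.5107 ⇒ -0.51
exp(−qT) = exp(−0.008·2) = 0.9841;  exp(−rT) = exp(−0.045·2) = 0.9139
P = 550·0.9139·N(0.51) − 450·0.9841·N(0.09) = 550·0.9139·0.6950 − 450·0.9841·0.5359 = 349.3383 − 237.3206 = 112.0176

112.02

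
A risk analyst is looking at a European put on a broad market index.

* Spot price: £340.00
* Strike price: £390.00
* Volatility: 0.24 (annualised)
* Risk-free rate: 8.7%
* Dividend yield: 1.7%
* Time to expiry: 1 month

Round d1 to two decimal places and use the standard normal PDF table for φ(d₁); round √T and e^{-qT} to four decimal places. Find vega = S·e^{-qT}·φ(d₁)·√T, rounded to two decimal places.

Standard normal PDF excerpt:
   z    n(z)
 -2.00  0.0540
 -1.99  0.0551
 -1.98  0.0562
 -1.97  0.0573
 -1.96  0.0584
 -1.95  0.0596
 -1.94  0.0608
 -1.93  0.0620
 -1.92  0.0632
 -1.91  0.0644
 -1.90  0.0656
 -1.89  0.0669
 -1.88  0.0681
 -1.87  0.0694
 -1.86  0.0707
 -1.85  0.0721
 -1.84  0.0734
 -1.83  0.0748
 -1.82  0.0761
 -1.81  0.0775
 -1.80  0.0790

6.93

T = 0.08333;  σ√T = 0.0693
d₁ = [ln(340/390) + (0.087 − 0.017 + 0.24²/2)·0.08333] / 0.0693 = [-0.1372 + 0.0082] / 0.0693 = -1.8615 ⇒ -1.86
√T = √0.08333 = 0.2887
φ(d₁) = φ(-1.86) = 0.0707
exp(−qT) = exp(−0.017·0.08333) = 0.9986
vega = S·exp(−qT)·φ(d₁)·√T = 340·0.9986·0.0707·0.2887 = 6.9301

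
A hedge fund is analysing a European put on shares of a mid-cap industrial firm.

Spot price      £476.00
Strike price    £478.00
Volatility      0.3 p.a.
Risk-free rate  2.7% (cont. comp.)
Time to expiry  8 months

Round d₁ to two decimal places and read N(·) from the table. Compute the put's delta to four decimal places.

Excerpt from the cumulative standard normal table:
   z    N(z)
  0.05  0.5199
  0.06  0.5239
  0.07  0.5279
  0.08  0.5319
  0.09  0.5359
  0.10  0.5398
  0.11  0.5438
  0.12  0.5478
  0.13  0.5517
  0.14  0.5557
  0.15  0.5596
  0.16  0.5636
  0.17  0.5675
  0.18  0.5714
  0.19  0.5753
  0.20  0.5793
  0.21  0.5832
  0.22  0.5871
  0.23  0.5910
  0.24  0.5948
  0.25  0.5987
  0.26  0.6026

-0.4286

σ√T = 0.3·√0.6667 = 0.2449
ln(S/K) + (r + σ²/2)T = ln(476/478) + (0.027 + 0.3²/2)·0.6667 = -0.0042 + 0.0480 = 0.0438
d₁ = 0.0438 / 0.2449 = 0.1788 ⇒ 0.18
N(d₁) = N(0.18) = 0.5714
Δ_put = N(d₁) − 1 = 0.5714 − 1 = -0.4286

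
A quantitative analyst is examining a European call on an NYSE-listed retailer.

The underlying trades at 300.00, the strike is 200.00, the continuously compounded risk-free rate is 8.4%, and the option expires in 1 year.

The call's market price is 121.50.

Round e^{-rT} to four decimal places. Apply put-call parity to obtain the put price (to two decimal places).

e^(−rT) = e^(−0.084·1) = 0.9194
Put-call parity: C − P = S − K·e^(−rT) = 300 − 200·0.9194 = 300 − 183.8800 = 116.1200
P = C − (C − P) = 121.50 − (116.1200) = 5.3800

5.38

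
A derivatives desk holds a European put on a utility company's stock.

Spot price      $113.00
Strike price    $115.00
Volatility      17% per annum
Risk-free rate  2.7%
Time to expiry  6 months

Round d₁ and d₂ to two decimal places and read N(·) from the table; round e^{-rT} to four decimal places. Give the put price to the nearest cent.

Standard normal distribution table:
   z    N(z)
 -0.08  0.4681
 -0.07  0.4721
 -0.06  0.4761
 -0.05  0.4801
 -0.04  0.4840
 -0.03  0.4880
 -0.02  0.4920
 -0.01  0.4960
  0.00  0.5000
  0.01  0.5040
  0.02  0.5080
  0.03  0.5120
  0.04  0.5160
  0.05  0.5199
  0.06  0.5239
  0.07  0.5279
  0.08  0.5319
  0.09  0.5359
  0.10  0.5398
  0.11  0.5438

$5.66

T = 0.5;  σ√T = 0.1202
ln(S/K) + (r + σ²/2)T = ln(113/115) + (0.027 + 0.17²/2)·0.5 = -0.0175 + 0.0207 = 0.0032
d₁ = 0.0032 / 0.1202 = 0.0265 ⇒ 0.03
d₂ = d₁ − σ√T = 0.0265 − 0.1202 = -0.0937 ⇒ -0.09
exp(−rT) = exp(−0.027·0.5) = 0.9866
N(−d₂) = N(0.09) = 0.5359;  N(−d₁) = N(-0.03) = 0.4880
P = 115·0.9866·0.5359 − 113·0.4880 = 60.8027 − 55.1440 = 5.6587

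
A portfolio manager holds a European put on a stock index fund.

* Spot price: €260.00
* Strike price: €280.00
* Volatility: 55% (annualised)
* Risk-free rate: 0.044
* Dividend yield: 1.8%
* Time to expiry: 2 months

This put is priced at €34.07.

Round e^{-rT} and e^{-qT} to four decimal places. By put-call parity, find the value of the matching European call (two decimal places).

exp(−qT) = exp(−0.018·0.1667) = 0.9970;  exp(−rT) = exp(−0.044·0.1667) = 0.9927
Put-call parity: C − P = S·e^(−qT) − K·e^(−rT) = 260·0.9970 − 280·0.9927 = 259.2200 − 277.9560 = -18.7360
C = P + (C − P) = 34.07 + (-18.7360) = 15.3340

€15.33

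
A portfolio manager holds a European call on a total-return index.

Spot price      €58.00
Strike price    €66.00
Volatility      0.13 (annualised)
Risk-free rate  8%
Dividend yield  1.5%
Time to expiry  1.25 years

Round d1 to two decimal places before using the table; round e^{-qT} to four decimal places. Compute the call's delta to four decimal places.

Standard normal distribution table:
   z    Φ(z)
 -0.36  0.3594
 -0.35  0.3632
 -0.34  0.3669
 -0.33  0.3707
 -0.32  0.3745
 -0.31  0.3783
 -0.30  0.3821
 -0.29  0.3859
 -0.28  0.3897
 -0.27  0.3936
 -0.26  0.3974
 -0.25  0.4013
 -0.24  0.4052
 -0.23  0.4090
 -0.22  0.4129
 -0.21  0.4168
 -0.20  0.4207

0.3900

σ√T = 0.13 × 1.1180 = 0.1453
d₁ = [ln(58/66) + (0.08 − 0.015 + 0.13²/2)·1.25] / 0.1453 = [-0.1292 + 0.0918] / 0.1453 = -0.2573 which rounds to -0.26
N(d₁) = N(-0.26) = 0.3974
Δ_call = exp(−qT)·N(d₁) = 0.9814·0.3974 = 0.3900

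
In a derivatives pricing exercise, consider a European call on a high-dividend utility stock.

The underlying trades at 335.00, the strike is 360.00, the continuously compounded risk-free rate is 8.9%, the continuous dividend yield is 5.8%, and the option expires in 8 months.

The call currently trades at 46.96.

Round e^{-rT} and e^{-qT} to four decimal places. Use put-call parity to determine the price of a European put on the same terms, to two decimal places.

63.92

e^(−qT) = e^(−0.058·0.6667) = 0.9621;  e^(−rT) = e^(−0.089·0.6667) = 0.9424
Put-call parity: C − P = S·e^(−qT) − K·e^(−rT) = 335·0.9621 − 360·0.9424 = 322.3035 − 339.2640 = -16.9605
P = C − (C − P) = 46.96 − (-16.9605) = 63.9205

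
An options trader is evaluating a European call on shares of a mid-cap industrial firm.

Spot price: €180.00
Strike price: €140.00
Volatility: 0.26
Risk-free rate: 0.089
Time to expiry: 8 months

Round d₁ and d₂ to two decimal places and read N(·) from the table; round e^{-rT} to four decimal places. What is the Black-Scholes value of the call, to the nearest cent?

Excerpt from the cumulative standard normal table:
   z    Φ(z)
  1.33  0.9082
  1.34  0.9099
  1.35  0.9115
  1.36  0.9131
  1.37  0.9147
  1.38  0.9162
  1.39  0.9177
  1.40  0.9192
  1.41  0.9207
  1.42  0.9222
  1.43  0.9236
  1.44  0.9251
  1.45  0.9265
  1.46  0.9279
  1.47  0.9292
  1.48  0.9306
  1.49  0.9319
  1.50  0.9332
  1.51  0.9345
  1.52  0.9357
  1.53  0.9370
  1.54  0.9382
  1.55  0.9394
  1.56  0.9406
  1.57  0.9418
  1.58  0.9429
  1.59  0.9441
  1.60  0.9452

€49.05

T = 0.6667;  σ√T = 0.2123
d₁ = [ln(180/140) + (0.089 + 0.26²/2)·0.6667] / 0.2123 = [0.2513 + 0.0819] / 0.2123 = 1.5695 which rounds to 1.57
d₂ = d₁ − σ√T = 1.5695 − 0.2123 = 1.3572 which rounds to 1.36
e^(−rT) = e^(−0.089·0.6667) = 0.9424
N(d₁) = N(1.57) = 0.9418;  N(d₂) = N(1.36) = 0.9131
C = 180·0.9418 − 140·0.9424·0.9131 = 169.5240 − 120.4708 = 49.0532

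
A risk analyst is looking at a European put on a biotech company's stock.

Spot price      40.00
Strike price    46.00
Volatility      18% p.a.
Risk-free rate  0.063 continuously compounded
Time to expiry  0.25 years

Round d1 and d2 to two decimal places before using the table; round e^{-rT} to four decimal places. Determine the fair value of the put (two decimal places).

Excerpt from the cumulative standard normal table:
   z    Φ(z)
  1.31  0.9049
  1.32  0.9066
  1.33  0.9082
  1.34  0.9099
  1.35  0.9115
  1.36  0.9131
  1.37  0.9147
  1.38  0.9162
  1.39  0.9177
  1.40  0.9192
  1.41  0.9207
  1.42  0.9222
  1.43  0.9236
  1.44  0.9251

5.43

T = 0.25;  σ√T = 0.0900
d₁ = [ln(40/46) + (0.063 + 0.18²/2)·0.25] / 0.0900 = [-0.1398 + 0.0198] / 0.0900 = -1.3329 ≈ -1.33
d₂ = d₁ − σ√T = -1.3329 − 0.0900 = -1.4229 ≈ -1.42
exp(−rT) = exp(−0.063·0.25) = 0.9844
P = 46·0.9844·N(1.42) − 40·N(1.33) = 46·0.9844·0.9222 − 40·0.9082 = 41.7594 − 36.3280 = 5.4314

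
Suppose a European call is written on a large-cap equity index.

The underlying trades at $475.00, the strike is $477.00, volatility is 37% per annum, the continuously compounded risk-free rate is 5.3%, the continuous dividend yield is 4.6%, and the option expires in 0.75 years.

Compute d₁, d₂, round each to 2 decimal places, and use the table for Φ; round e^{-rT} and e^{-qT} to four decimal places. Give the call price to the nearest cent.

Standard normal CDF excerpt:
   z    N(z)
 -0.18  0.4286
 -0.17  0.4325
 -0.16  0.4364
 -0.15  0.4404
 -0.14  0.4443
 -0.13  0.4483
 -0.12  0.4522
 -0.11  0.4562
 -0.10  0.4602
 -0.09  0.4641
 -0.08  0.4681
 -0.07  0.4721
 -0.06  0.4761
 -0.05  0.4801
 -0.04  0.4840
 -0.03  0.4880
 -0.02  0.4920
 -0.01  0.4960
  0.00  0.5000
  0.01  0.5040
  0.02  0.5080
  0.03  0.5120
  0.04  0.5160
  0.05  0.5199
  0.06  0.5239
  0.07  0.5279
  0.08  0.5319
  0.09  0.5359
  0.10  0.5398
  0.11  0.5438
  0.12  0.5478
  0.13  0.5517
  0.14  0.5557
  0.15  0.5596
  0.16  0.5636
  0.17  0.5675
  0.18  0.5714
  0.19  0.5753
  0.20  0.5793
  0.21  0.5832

σ√T = 0.37 × 0.8660 = 0.3204
d₁ = [ln(475/477) + (0.053 − 0.046 + 0.37²/2)·0.75] / 0.3204 = [-0.0042 + 0.0566] / 0.3204 = 0.1635 ≈ 0.16
d₂ = d₁ − σ√T = 0.1635 − 0.3204 = -0.1569 ≈ -0.16
exp(−qT) = exp(−0.046·0.75) = 0.9661;  exp(−rT) = exp(−0.053·0.75) = 0.9610
C = 475·0.9661·N(0.16) − 477·0.9610·N(-0.16) = 475·0.9661·0.5636 − 477·0.9610·0.4364 = 258.6346 − 200.0445 = 58.5902

$58.59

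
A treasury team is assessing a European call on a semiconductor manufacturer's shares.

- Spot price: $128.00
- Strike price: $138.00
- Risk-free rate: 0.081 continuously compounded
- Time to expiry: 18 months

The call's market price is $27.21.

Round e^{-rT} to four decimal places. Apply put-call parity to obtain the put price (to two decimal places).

$21.42

exp(−rT) = exp(−0.081·1.5) = 0.8856
Put-call parity: C − P = S − K·e^(−rT) = 128 − 138·0.8856 = 128 − 122.2128 = 5.7872
P = C − (C − P) = 27.21 − (5.7872) = 21.4228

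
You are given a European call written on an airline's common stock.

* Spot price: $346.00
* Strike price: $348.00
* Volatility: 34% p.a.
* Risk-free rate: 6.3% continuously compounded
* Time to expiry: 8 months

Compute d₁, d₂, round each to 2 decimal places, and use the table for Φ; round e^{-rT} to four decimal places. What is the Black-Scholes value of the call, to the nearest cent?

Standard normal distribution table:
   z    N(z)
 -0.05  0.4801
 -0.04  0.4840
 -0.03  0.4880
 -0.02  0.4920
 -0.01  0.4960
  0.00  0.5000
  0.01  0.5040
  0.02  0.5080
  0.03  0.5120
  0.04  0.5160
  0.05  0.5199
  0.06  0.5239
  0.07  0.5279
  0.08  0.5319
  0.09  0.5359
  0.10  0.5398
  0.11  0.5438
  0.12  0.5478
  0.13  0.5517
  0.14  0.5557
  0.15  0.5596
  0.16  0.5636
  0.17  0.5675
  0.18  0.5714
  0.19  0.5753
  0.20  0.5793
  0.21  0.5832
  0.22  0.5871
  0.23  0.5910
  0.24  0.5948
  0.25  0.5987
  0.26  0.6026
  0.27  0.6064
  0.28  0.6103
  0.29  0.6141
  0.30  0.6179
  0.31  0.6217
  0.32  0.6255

$44.30

σ√T = 0.34·√0.6667 = 0.2776
d₁ = [ln(346/348) + (0.063 + 0.34²/2)·0.6667] / 0.2776 = [-0.0058 + 0.0805] / 0.2776 = 0.2693 ⇒ 0.27
d₂ = d₁ − σ√T = 0.2693 − 0.2776 = -0.0083 ⇒ -0.01
e^(−rT) = e^(−0.063·0.6667) = 0.9589
N(d₁) = N(0.27) = 0.6064;  N(d₂) = N(-0.01) = 0.4960
C = 346·0.6064 − 348·0.9589·0.4960 = 209.8144 − 165.5138 = 44.3006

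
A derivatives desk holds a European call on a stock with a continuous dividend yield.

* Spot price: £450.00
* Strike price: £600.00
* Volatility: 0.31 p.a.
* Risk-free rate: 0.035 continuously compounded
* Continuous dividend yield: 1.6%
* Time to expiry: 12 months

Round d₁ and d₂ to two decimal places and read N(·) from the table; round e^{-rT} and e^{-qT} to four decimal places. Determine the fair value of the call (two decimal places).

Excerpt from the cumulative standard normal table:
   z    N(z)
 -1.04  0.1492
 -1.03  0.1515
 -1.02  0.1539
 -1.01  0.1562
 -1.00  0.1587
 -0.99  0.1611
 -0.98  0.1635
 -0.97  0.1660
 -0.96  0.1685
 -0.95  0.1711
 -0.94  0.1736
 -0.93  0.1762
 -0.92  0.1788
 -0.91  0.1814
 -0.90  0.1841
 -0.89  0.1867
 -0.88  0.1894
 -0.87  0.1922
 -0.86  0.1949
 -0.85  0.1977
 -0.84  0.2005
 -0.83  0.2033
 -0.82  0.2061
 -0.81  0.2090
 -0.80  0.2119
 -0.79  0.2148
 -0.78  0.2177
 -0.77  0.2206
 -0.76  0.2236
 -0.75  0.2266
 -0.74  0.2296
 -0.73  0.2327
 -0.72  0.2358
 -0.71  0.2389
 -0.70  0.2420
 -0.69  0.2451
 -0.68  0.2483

σ√T = 0.31 × 1.0000 = 0.3100
d₁ = [ln(450/600) + (0.035 − 0.016 + ½·0.31²)·1] / (σ√T) = (-0.2877 + 0.0670) / 0.3100 = -0.7117 → -0.71
d₂ = -0.7117 − 0.3100 = -1.0217 → -1.02
e^(−qT) = e^(−0.016·1) = 0.9841;  e^(−rT) = e^(−0.035·1) = 0.9656
N(d₁) = N(-0.71) = 0.2389;  N(d₂) = N(-1.02) = 0.1539
C = 450·0.9841·0.2389 − 600·0.9656·0.1539 = 105.7957 − 89.1635 = 16.6322

£16.63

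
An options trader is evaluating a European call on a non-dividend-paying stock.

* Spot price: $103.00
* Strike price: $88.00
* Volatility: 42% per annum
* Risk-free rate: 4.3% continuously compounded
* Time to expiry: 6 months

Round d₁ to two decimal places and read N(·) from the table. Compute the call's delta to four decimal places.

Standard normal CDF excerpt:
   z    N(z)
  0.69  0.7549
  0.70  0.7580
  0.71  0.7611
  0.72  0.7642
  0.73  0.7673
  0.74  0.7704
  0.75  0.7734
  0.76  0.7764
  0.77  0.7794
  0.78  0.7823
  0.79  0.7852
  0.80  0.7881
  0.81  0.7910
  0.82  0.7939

0.7734

σ√T = 0.42 × 0.7071 = 0.2970
d₁ = [ln(103/88) + (0.043 + 0.42²/2)·0.5] / 0.2970 = [0.1574 + 0.0656] / 0.2970 = 0.7509 → 0.75
N(d₁) = N(0.75) = 0.7734
Δ_call = N(d₁) = 0.7734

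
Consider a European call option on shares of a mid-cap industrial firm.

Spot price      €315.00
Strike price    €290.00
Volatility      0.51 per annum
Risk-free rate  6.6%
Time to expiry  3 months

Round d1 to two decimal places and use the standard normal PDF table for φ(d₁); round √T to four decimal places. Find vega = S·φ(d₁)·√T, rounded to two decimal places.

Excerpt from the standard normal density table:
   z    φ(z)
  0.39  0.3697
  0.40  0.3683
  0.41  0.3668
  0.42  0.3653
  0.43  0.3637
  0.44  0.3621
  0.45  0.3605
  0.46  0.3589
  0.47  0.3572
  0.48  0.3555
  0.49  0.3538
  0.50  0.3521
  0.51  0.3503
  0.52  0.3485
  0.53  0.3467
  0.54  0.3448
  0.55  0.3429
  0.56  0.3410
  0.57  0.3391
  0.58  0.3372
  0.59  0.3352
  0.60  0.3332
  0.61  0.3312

T = 0.25;  σ√T = 0.2550
d₁ = [ln(315/290) + (0.066 + 0.51²/2)·0.25] / 0.2550 = [0.0827 + 0.0490] / 0.2550 = 0.5165 ≈ 0.52
√T = √0.25 = 0.5000
φ(d₁) = φ(0.52) = 0.3485
vega = S·φ(d₁)·√T = 315·0.3485·0.5000 = 54.8887
(Vega is the same for a European call and put with the same parameters.)

54.89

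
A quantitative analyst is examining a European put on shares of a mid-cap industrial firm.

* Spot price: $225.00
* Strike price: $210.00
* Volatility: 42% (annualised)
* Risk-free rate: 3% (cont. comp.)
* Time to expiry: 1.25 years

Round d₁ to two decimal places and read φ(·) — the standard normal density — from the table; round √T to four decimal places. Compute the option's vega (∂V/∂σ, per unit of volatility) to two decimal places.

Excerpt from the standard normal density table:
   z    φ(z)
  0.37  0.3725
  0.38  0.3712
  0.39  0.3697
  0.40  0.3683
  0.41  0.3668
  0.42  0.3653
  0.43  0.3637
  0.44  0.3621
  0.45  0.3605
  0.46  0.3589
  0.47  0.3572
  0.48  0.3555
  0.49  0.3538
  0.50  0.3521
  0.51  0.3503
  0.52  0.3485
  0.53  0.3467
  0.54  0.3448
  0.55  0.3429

σ√T = 0.42 × 1.1180 = 0.4696
d₁ = [ln(225/210) + (0.03 + 0.42²/2)·1.25] / 0.4696 = [0.0690 + 0.1477] / 0.4696 = 0.4616 ⇒ 0.46
√T = √1.25 = 1.1180
φ(d₁) = φ(0.46) = 0.3589
vega = S·φ(d₁)·√T = 225·0.3589·1.1180 = 90.2813
(Call and put vega coincide under Black-Scholes.)

90.28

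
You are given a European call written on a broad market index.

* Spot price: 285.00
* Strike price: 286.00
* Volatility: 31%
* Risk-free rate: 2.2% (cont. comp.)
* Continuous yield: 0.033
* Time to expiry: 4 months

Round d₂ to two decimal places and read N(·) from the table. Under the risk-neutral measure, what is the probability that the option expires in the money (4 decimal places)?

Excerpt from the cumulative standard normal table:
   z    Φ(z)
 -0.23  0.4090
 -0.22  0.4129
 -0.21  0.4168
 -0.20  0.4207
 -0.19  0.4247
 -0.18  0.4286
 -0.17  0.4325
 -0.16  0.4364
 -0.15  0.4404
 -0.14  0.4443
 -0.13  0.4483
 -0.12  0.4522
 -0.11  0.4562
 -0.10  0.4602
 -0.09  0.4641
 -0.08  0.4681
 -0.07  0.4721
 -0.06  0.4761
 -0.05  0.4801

0.4483

σ√T = 0.31·√0.3333 = 0.1790
ln(S/K) + (r − q + σ²/2)T = ln(285/286) + (0.022 − 0.033 + 0.31²/2)·0.3333 = -0.0035 + 0.0123 = 0.0088
d₁ = 0.0088 / 0.1790 = 0.0494 ⇒ 0.05
d₂ = d₁ − σ√T = 0.0494 − 0.1790 = -0.1295 ⇒ -0.13
Pr(exercise) under Q = N(d₂) = 0.4483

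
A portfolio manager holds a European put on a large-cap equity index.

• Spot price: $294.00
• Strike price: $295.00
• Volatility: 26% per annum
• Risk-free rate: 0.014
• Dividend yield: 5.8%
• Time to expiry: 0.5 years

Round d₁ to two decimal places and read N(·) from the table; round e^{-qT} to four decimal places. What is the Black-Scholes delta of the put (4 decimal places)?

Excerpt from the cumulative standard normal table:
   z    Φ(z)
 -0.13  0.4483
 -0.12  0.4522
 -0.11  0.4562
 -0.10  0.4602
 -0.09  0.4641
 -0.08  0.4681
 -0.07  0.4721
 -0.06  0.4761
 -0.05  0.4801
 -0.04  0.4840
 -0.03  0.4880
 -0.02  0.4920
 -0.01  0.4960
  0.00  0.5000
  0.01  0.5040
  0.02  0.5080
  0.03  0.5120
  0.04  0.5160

-0.5050

σ√T = 0.26·√0.5 = 0.1838
d₁ = [ln(294/295) + (0.014 − 0.058 + 0.26²/2)·0.5] / 0.1838 = [-0.0034 − 0.0051] / 0.1838 = -0.0462 ≈ -0.05
N(d₁) = N(-0.05) = 0.4801
Δ_put = e^(−qT)·(N(d₁) − 1) = 0.9714·(0.4801 − 1) = -0.5050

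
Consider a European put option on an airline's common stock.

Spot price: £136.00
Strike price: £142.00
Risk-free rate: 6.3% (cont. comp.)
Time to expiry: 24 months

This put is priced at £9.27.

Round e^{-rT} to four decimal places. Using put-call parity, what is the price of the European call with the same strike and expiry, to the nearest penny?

£20.08

exp(−rT) = exp(−0.063·2) = 0.8816
Put-call parity: C − P = S − K·e^(−rT) = 136 − 142·0.8816 = 136 − 125.1872 = 10.8128
C = P + (C − P) = 9.27 + (10.8128) = 20.0828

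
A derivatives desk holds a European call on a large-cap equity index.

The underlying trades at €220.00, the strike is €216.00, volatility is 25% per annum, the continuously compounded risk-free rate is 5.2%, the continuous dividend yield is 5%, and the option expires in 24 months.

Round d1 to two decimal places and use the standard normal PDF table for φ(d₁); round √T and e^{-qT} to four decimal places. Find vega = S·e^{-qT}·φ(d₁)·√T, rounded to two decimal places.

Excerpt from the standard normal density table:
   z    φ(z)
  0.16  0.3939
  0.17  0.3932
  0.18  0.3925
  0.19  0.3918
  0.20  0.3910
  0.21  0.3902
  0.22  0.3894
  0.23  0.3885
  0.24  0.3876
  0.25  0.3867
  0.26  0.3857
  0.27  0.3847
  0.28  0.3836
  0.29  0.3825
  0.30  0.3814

109.11

T = 2;  σ√T = 0.3536
d₁ = [ln(220/216) + (0.052 − 0.05 + ½·0.25²)·2] / (σ√T) = (0.0183 + 0.0665) / 0.3536 = 0.2400 ≈ 0.24
√T = √2 = 1.4142
φ(d₁) = φ(0.24) = 0.3876
e^(−qT) = e^(−0.05·2) = 0.9048
vega = S·e^(−qT)·φ(d₁)·√T = 220·0.9048·0.3876·1.4142 = 109.1113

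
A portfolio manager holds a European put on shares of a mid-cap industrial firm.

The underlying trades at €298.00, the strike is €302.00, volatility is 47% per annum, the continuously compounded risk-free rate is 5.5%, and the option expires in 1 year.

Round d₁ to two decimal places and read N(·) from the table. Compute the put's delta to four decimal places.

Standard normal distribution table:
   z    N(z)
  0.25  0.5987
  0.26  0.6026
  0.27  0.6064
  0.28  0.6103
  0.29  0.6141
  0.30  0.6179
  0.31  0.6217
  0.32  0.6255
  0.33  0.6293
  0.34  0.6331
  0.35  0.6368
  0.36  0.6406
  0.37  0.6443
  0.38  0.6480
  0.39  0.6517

T = 1;  σ√T = 0.4700
ln(S/K) + (r + σ²/2)T = ln(298/302) + (0.055 + 0.47²/2)·1 = -0.0133 + 0.1654 = 0.1521
d₁ = 0.1521 / 0.4700 = 0.3237 → 0.32
N(d₁) = N(0.32) = 0.6255
Δ_put = N(d₁) − 1 = 0.6255 − 1 = -0.3745

-0.3745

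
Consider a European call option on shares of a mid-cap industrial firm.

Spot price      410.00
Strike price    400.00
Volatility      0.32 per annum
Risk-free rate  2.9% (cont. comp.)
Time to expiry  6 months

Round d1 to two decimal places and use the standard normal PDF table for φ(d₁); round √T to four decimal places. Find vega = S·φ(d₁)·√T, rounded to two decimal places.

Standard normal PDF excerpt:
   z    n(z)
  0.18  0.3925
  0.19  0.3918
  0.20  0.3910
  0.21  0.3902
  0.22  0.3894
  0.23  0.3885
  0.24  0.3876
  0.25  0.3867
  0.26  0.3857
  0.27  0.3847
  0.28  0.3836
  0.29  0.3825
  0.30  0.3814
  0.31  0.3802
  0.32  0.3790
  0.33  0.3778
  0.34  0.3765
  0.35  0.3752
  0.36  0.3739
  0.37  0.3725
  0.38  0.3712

σ√T = 0.32·√0.5 = 0.2263
d₁ = [ln(410/400) + (0.029 + 0.32²/2)·0.5] / 0.2263 = [0.0247 + 0.0401] / 0.2263 = 0.2863 which rounds to 0.29
√T = √0.5 = 0.7071
φ(d₁) = φ(0.29) = 0.3825
vega = S·φ(d₁)·√T = 410·0.3825·0.7071 = 110.8910

110.89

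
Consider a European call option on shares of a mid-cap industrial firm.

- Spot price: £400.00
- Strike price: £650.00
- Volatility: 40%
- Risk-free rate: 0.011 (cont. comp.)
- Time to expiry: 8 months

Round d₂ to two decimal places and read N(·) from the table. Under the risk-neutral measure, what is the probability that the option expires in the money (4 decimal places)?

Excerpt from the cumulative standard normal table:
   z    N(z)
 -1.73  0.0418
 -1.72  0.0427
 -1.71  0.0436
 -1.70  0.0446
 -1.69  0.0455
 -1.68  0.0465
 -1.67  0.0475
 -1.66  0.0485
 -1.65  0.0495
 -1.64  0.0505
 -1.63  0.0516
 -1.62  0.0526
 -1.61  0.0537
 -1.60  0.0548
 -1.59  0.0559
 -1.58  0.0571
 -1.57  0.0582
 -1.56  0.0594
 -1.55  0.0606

σ√T = 0.4·√0.6667 = 0.3266
ln(S/K) + (r + σ²/2)T = ln(400/650) + (0.011 + 0.4²/2)·0.6667 = -0.4855 + 0.0607 = -0.4248
d₁ = -0.4248 / 0.3266 = -1.3008 → -1.30
d₂ = d₁ − σ√T = -1.3008 − 0.3266 = -1.6274 → -1.63
Pr(exercise) under Q = N(d₂) = 0.0516

0.0516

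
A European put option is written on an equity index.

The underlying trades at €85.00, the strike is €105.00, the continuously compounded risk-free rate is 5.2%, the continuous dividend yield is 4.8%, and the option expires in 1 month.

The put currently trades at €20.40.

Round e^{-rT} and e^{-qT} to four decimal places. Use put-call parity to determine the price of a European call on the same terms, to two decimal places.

exp(−qT) = exp(−0.048·0.08333) = 0.9960;  exp(−rT) = exp(−0.052·0.08333) = 0.9957
Put-call parity: C − P = S·e^(−qT) − K·e^(−rT) = 85·0.9960 − 105·0.9957 = 84.6600 − 104.5485 = -19.8885
C = P + (C − P) = 20.40 + (-19.8885) = 0.5115

€0.51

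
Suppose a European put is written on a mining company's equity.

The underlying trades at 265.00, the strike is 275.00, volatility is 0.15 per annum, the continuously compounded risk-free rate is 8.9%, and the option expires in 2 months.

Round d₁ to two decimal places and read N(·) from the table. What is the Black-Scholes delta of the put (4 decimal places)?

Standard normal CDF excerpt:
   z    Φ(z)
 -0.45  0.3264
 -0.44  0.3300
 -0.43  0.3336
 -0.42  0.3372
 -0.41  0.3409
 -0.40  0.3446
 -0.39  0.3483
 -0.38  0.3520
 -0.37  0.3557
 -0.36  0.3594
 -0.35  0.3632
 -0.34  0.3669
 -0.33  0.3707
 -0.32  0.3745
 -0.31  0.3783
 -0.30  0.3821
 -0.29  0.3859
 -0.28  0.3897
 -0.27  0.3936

-0.6293

T = 0.1667;  σ√T = 0.0612
d₁ = [ln(265/275) + (0.089 + ½·0.15²)·0.1667] / (σ√T) = (-0.0370 + 0.0167) / 0.0612 = -0.3320 → -0.33
N(d₁) = N(-0.33) = 0.3707
Δ_put = N(d₁) − 1 = 0.3707 − 1 = -0.6293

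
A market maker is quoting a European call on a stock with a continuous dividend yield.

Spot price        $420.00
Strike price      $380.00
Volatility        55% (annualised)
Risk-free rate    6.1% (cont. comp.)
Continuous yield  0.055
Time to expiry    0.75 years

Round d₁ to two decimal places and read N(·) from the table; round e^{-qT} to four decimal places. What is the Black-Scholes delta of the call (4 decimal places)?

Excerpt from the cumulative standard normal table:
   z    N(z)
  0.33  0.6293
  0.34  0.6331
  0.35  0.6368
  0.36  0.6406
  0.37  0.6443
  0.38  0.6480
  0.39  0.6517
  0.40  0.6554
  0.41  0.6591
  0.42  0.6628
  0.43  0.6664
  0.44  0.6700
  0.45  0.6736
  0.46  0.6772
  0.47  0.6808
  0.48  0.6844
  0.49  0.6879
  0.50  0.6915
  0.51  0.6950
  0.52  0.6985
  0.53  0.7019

0.6498

σ√T = 0.55·√0.75 = 0.4763
d₁ = [ln(420/380) + (0.061 − 0.055 + 0.55²/2)·0.75] / 0.4763 = [0.1001 + 0.1179] / 0.4763 = 0.4577 → 0.46
N(d₁) = N(0.46) = 0.6772
Δ_call = exp(−qT)·N(d₁) = 0.9596·0.6772 = 0.6498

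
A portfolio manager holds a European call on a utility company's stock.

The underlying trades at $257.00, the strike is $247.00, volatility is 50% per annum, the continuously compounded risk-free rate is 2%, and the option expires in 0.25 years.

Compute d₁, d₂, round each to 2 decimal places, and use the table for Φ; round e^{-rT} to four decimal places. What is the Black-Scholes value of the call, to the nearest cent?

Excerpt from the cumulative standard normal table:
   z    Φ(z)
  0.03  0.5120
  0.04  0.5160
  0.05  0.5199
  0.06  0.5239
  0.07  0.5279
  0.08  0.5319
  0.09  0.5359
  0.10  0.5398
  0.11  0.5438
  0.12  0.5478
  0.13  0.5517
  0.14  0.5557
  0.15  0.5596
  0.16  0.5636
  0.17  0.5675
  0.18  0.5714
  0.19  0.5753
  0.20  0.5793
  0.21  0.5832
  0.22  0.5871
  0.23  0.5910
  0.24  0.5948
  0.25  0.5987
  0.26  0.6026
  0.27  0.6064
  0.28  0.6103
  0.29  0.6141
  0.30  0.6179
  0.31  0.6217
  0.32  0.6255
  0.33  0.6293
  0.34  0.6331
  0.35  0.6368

$31.03

σ√T = 0.5 × 0.5000 = 0.2500
d₁ = [ln(257/247) + (0.02 + 0.5²/2)·0.25] / 0.2500 = [0.0397 + 0.0362] / 0.2500 = 0.3038 ≈ 0.30
d₂ = d₁ − σ√T = 0.3038 − 0.2500 = 0.0538 ≈ 0.05
e^(−rT) = e^(−0.02·0.25) = 0.9950
N(d₁) = N(0.30) = 0.6179;  N(d₂) = N(0.05) = 0.5199
C = 257·0.6179 − 247·0.9950·0.5199 = 158.8003 − 127.7732 = 31.0271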